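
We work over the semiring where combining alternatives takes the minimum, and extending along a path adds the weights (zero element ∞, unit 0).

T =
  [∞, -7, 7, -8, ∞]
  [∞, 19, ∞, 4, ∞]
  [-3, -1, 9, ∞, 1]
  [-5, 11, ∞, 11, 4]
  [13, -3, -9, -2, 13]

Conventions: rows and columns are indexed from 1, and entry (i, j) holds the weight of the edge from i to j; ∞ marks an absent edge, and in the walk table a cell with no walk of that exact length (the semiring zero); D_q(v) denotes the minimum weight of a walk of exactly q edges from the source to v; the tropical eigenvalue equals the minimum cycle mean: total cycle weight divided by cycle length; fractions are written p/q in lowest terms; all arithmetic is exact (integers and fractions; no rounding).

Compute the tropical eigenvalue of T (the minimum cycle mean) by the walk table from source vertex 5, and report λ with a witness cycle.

q=0: [∞, ∞, ∞, ∞, 0]
q=1: [13, -3, -9, -2, 13]
q=2: [-12, -10, 0, 1, -8]
q=3: [-4, -19, -17, -20, 1]
q=4: [-25, -18, -8, -15, -16]
q=5: [-20, -32, -25, -33, -11]
Optimal cycle mean attained by: cycle 1->4->1, total (-8) + (-5), length 2.
Answer: λ = -13/2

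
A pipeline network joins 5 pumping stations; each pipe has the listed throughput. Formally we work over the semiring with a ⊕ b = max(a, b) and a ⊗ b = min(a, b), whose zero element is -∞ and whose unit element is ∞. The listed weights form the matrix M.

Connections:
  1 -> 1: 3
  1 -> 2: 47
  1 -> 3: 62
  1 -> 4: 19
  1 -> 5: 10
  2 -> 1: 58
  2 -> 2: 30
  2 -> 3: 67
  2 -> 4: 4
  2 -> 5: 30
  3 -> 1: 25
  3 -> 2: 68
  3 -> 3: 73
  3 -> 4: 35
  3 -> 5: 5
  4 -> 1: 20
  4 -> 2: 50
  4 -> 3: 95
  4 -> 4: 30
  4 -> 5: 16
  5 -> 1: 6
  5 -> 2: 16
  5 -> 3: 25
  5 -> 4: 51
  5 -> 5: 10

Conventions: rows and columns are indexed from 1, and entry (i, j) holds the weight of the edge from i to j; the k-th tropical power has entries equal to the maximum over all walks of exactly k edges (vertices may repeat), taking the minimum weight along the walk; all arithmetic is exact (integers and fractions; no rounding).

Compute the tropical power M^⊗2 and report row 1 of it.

M^⊗2:
  [47, 62, 62, 35, 30]
  [30, 67, 67, 35, 30]
  [58, 68, 73, 35, 30]
  [50, 68, 73, 35, 30]
  [25, 50, 51, 30, 16]
Answer: row 1 of M^⊗2 = [47, 62, 62, 35, 30]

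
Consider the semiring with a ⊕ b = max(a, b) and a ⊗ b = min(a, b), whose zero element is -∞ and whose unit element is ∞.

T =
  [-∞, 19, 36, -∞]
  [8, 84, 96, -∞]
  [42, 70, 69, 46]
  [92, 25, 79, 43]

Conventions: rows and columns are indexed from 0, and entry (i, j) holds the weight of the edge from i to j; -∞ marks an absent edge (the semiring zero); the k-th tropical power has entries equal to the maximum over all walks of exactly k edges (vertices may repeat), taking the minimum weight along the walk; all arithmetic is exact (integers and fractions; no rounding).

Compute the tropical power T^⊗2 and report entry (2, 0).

T^⊗2:
  [36, 36, 36, 36]
  [42, 84, 84, 46]
  [46, 70, 70, 46]
  [43, 70, 69, 46]
Key observation: the optimum is the walk 2->3->0, with weight 46 min 92 = 46.
Optimal value attained by: walk 2->3->0.
Answer: (T^⊗2)[2][0] = 46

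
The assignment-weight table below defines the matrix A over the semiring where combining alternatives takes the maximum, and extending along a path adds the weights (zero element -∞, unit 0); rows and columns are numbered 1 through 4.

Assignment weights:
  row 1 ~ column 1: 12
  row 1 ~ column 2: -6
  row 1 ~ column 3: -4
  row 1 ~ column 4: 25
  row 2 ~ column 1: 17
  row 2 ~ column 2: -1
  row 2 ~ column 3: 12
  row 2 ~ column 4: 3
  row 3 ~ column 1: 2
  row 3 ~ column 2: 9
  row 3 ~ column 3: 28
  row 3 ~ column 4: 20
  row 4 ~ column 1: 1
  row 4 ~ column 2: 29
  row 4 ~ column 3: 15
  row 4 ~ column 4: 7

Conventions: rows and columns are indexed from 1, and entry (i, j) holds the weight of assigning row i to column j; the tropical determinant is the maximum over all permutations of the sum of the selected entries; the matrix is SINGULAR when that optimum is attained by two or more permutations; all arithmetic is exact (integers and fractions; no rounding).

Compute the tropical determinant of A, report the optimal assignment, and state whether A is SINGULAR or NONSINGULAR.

σ = (1, 2, 3, 4): 12 + (-1) + 28 + 7 = 46
σ = (1, 2, 4, 3): 12 + (-1) + 20 + 15 = 46
σ = (1, 3, 2, 4): 12 + 12 + 9 + 7 = 40
σ = (1, 3, 4, 2): 12 + 12 + 20 + 29 = 73
σ = (1, 4, 2, 3): 12 + 3 + 9 + 15 = 39
σ = (1, 4, 3, 2): 12 + 3 + 28 + 29 = 72
σ = (2, 1, 3, 4): (-6) + 17 + 28 + 7 = 46
σ = (2, 1, 4, 3): (-6) + 17 + 20 + 15 = 46
σ = (2, 3, 1, 4): (-6) + 12 + 2 + 7 = 15
σ = (2, 3, 4, 1): (-6) + 12 + 20 + 1 = 27
σ = (2, 4, 1, 3): (-6) + 3 + 2 + 15 = 14
σ = (2, 4, 3, 1): (-6) + 3 + 28 + 1 = 26
σ = (3, 1, 2, 4): (-4) + 17 + 9 + 7 = 29
σ = (3, 1, 4, 2): (-4) + 17 + 20 + 29 = 62
σ = (3, 2, 1, 4): (-4) + (-1) + 2 + 7 = 4
σ = (3, 2, 4, 1): (-4) + (-1) + 20 + 1 = 16
σ = (3, 4, 1, 2): (-4) + 3 + 2 + 29 = 30
σ = (3, 4, 2, 1): (-4) + 3 + 9 + 1 = 9
σ = (4, 1, 2, 3): 25 + 17 + 9 + 15 = 66
σ = (4, 1, 3, 2): 25 + 17 + 28 + 29 = 99
σ = (4, 2, 1, 3): 25 + (-1) + 2 + 15 = 41
σ = (4, 2, 3, 1): 25 + (-1) + 28 + 1 = 53
σ = (4, 3, 1, 2): 25 + 12 + 2 + 29 = 68
σ = (4, 3, 2, 1): 25 + 12 + 9 + 1 = 47
Optimal value attained by: σ = (4, 1, 3, 2).
Answer: det⊕(A) = 99; verdict: NONSINGULAR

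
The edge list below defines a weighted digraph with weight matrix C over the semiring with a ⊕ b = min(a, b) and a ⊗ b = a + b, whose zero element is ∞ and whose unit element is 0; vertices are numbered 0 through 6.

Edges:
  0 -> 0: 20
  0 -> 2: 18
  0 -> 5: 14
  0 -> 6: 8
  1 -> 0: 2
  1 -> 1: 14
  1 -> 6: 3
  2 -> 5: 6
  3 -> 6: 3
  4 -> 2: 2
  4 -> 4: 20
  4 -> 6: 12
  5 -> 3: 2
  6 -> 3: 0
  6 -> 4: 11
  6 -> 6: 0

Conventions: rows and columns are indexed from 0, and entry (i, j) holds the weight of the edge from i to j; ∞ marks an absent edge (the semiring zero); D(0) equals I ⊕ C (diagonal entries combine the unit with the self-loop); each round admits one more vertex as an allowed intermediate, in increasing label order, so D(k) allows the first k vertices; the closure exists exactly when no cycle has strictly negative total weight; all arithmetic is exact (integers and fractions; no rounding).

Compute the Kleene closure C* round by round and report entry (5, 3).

D(0):
  [0, ∞, 18, ∞, ∞, 14, 8]
  [2, 0, ∞, ∞, ∞, ∞, 3]
  [∞, ∞, 0, ∞, ∞, 6, ∞]
  [∞, ∞, ∞, 0, ∞, ∞, 3]
  [∞, ∞, 2, ∞, 0, ∞, 12]
  [∞, ∞, ∞, 2, ∞, 0, ∞]
  [∞, ∞, ∞, 0, 11, ∞, 0]
D(1):
  [0, ∞, 18, ∞, ∞, 14, 8]
  [2, 0, 20, ∞, ∞, 16, 3]
  [∞, ∞, 0, ∞, ∞, 6, ∞]
  [∞, ∞, ∞, 0, ∞, ∞, 3]
  [∞, ∞, 2, ∞, 0, ∞, 12]
  [∞, ∞, ∞, 2, ∞, 0, ∞]
  [∞, ∞, ∞, 0, 11, ∞, 0]
D(2):
  [0, ∞, 18, ∞, ∞, 14, 8]
  [2, 0, 20, ∞, ∞, 16, 3]
  [∞, ∞, 0, ∞, ∞, 6, ∞]
  [∞, ∞, ∞, 0, ∞, ∞, 3]
  [∞, ∞, 2, ∞, 0, ∞, 12]
  [∞, ∞, ∞, 2, ∞, 0, ∞]
  [∞, ∞, ∞, 0, 11, ∞, 0]
D(3):
  [0, ∞, 18, ∞, ∞, 14, 8]
  [2, 0, 20, ∞, ∞, 16, 3]
  [∞, ∞, 0, ∞, ∞, 6, ∞]
  [∞, ∞, ∞, 0, ∞, ∞, 3]
  [∞, ∞, 2, ∞, 0, 8, 12]
  [∞, ∞, ∞, 2, ∞, 0, ∞]
  [∞, ∞, ∞, 0, 11, ∞, 0]
D(4):
  [0, ∞, 18, ∞, ∞, 14, 8]
  [2, 0, 20, ∞, ∞, 16, 3]
  [∞, ∞, 0, ∞, ∞, 6, ∞]
  [∞, ∞, ∞, 0, ∞, ∞, 3]
  [∞, ∞, 2, ∞, 0, 8, 12]
  [∞, ∞, ∞, 2, ∞, 0, 5]
  [∞, ∞, ∞, 0, 11, ∞, 0]
D(5):
  [0, ∞, 18, ∞, ∞, 14, 8]
  [2, 0, 20, ∞, ∞, 16, 3]
  [∞, ∞, 0, ∞, ∞, 6, ∞]
  [∞, ∞, ∞, 0, ∞, ∞, 3]
  [∞, ∞, 2, ∞, 0, 8, 12]
  [∞, ∞, ∞, 2, ∞, 0, 5]
  [∞, ∞, 13, 0, 11, 19, 0]
D(6):
  [0, ∞, 18, 16, ∞, 14, 8]
  [2, 0, 20, 18, ∞, 16, 3]
  [∞, ∞, 0, 8, ∞, 6, 11]
  [∞, ∞, ∞, 0, ∞, ∞, 3]
  [∞, ∞, 2, 10, 0, 8, 12]
  [∞, ∞, ∞, 2, ∞, 0, 5]
  [∞, ∞, 13, 0, 11, 19, 0]
D(7):
  [0, ∞, 18, 8, 19, 14, 8]
  [2, 0, 16, 3, 14, 16, 3]
  [∞, ∞, 0, 8, 22, 6, 11]
  [∞, ∞, 16, 0, 14, 22, 3]
  [∞, ∞, 2, 10, 0, 8, 12]
  [∞, ∞, 18, 2, 16, 0, 5]
  [∞, ∞, 13, 0, 11, 19, 0]
Answer: C*[5][3] = 2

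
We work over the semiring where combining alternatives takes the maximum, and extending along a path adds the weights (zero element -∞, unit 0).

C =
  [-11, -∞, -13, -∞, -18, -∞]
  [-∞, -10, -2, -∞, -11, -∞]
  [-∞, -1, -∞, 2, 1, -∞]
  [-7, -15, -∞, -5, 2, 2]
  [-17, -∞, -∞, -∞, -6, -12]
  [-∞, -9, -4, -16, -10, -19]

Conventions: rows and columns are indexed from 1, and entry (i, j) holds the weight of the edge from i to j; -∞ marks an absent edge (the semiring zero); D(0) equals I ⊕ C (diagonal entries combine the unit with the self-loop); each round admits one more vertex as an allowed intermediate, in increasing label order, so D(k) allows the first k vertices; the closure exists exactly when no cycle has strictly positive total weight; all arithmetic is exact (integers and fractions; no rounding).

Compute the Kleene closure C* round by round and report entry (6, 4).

D(0):
  [0, -∞, -13, -∞, -18, -∞]
  [-∞, 0, -2, -∞, -11, -∞]
  [-∞, -1, 0, 2, 1, -∞]
  [-7, -15, -∞, 0, 2, 2]
  [-17, -∞, -∞, -∞, 0, -12]
  [-∞, -9, -4, -16, -10, 0]
D(1):
  [0, -∞, -13, -∞, -18, -∞]
  [-∞, 0, -2, -∞, -11, -∞]
  [-∞, -1, 0, 2, 1, -∞]
  [-7, -15, -20, 0, 2, 2]
  [-17, -∞, -30, -∞, 0, -12]
  [-∞, -9, -4, -16, -10, 0]
D(2):
  [0, -∞, -13, -∞, -18, -∞]
  [-∞, 0, -2, -∞, -11, -∞]
  [-∞, -1, 0, 2, 1, -∞]
  [-7, -15, -17, 0, 2, 2]
  [-17, -∞, -30, -∞, 0, -12]
  [-∞, -9, -4, -16, -10, 0]
D(3):
  [0, -14, -13, -11, -12, -∞]
  [-∞, 0, -2, 0, -1, -∞]
  [-∞, -1, 0, 2, 1, -∞]
  [-7, -15, -17, 0, 2, 2]
  [-17, -31, -30, -28, 0, -12]
  [-∞, -5, -4, -2, -3, 0]
D(4):
  [0, -14, -13, -11, -9, -9]
  [-7, 0, -2, 0, 2, 2]
  [-5, -1, 0, 2, 4, 4]
  [-7, -15, -17, 0, 2, 2]
  [-17, -31, -30, -28, 0, -12]
  [-9, -5, -4, -2, 0, 0]
D(5):
  [0, -14, -13, -11, -9, -9]
  [-7, 0, -2, 0, 2, 2]
  [-5, -1, 0, 2, 4, 4]
  [-7, -15, -17, 0, 2, 2]
  [-17, -31, -30, -28, 0, -12]
  [-9, -5, -4, -2, 0, 0]
D(6):
  [0, -14, -13, -11, -9, -9]
  [-7, 0, -2, 0, 2, 2]
  [-5, -1, 0, 2, 4, 4]
  [-7, -3, -2, 0, 2, 2]
  [-17, -17, -16, -14, 0, -12]
  [-9, -5, -4, -2, 0, 0]
Answer: C*[6][4] = -2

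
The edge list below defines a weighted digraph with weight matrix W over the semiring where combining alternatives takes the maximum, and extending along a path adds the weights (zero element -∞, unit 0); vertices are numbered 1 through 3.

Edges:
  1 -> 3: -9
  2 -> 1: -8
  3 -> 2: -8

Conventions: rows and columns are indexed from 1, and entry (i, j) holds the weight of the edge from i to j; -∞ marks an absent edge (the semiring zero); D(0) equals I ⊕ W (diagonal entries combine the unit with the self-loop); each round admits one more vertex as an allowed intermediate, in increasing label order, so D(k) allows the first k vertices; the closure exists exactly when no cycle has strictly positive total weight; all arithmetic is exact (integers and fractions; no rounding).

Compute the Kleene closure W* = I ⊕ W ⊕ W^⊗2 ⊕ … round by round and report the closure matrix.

D(0):
  [0, -∞, -9]
  [-8, 0, -∞]
  [-∞, -8, 0]
D(1):
  [0, -∞, -9]
  [-8, 0, -17]
  [-∞, -8, 0]
D(2):
  [0, -∞, -9]
  [-8, 0, -17]
  [-16, -8, 0]
D(3):
  [0, -17, -9]
  [-8, 0, -17]
  [-16, -8, 0]
Answer: W* = [[0, -17, -9], [-8, 0, -17], [-16, -8, 0]]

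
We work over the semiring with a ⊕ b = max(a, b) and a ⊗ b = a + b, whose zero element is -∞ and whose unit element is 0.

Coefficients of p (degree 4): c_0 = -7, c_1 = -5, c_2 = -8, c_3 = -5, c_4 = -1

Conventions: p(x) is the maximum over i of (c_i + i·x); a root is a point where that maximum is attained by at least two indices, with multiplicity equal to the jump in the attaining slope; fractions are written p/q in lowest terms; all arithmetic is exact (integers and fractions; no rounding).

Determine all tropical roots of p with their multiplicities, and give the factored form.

hull edge (i=0, c=-7) to (i=1, c=-5): slope 2, span 1
hull edge (i=1, c=-5) to (i=4, c=-1): slope 4/3, span 3
Factored form: p(x) = -1 ⊗ (x ⊕ (-2)) ⊗ (x ⊕ (-4/3)) ⊗ (x ⊕ (-4/3)) ⊗ (x ⊕ (-4/3))
Answer: roots = -2 (mult 1), -4/3 (mult 3)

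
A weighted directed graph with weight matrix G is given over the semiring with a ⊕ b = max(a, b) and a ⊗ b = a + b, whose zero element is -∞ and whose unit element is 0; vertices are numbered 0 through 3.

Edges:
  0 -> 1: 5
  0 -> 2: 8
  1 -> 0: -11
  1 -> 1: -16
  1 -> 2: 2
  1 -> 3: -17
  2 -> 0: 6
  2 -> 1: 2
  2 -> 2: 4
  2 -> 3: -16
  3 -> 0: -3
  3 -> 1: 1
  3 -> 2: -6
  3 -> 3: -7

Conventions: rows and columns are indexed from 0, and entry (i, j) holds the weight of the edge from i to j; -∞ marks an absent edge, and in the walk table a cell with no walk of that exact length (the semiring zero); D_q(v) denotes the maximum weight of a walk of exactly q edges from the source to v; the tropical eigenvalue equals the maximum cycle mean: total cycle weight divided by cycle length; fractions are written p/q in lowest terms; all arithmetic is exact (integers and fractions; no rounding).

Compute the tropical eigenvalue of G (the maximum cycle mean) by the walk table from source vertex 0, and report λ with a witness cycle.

q=0: [0, -∞, -∞, -∞]
q=1: [-∞, 5, 8, -∞]
q=2: [14, 10, 12, -8]
q=3: [18, 19, 22, -4]
q=4: [28, 24, 26, 6]
Optimal cycle mean attained by: cycle 0->2->0, total 8 + 6, length 2.
Answer: λ = 7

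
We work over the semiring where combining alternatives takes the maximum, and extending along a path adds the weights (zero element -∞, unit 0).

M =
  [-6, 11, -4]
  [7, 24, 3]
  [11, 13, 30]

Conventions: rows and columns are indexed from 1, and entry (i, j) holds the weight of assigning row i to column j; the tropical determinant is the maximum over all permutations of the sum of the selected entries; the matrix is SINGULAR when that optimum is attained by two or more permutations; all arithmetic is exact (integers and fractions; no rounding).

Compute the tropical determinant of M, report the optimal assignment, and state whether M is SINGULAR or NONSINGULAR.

σ = (1, 2, 3): (-6) + 24 + 30 = 48
σ = (1, 3, 2): (-6) + 3 + 13 = 10
σ = (2, 1, 3): 11 + 7 + 30 = 48
σ = (2, 3, 1): 11 + 3 + 11 = 25
σ = (3, 1, 2): (-4) + 7 + 13 = 16
σ = (3, 2, 1): (-4) + 24 + 11 = 31
Optimal value attained by: σ = (1, 2, 3).
Answer: det⊕(M) = 48; verdict: SINGULAR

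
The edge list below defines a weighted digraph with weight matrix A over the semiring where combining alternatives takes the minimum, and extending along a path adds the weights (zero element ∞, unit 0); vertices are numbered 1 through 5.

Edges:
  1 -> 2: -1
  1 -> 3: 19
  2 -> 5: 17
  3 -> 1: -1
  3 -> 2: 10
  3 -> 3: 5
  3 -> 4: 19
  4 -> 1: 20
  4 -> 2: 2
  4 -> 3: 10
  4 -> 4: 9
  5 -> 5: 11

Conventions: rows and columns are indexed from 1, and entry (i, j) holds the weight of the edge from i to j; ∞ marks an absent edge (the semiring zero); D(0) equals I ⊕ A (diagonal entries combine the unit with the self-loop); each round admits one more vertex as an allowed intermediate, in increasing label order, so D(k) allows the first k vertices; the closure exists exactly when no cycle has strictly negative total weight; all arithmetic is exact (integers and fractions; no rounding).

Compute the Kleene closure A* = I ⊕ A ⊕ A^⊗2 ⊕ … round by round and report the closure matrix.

D(0):
  [0, -1, 19, ∞, ∞]
  [∞, 0, ∞, ∞, 17]
  [-1, 10, 0, 19, ∞]
  [20, 2, 10, 0, ∞]
  [∞, ∞, ∞, ∞, 0]
D(1):
  [0, -1, 19, ∞, ∞]
  [∞, 0, ∞, ∞, 17]
  [-1, -2, 0, 19, ∞]
  [20, 2, 10, 0, ∞]
  [∞, ∞, ∞, ∞, 0]
D(2):
  [0, -1, 19, ∞, 16]
  [∞, 0, ∞, ∞, 17]
  [-1, -2, 0, 19, 15]
  [20, 2, 10, 0, 19]
  [∞, ∞, ∞, ∞, 0]
D(3):
  [0, -1, 19, 38, 16]
  [∞, 0, ∞, ∞, 17]
  [-1, -2, 0, 19, 15]
  [9, 2, 10, 0, 19]
  [∞, ∞, ∞, ∞, 0]
D(4):
  [0, -1, 19, 38, 16]
  [∞, 0, ∞, ∞, 17]
  [-1, -2, 0, 19, 15]
  [9, 2, 10, 0, 19]
  [∞, ∞, ∞, ∞, 0]
D(5):
  [0, -1, 19, 38, 16]
  [∞, 0, ∞, ∞, 17]
  [-1, -2, 0, 19, 15]
  [9, 2, 10, 0, 19]
  [∞, ∞, ∞, ∞, 0]
Answer: A* = [[0, -1, 19, 38, 16], [∞, 0, ∞, ∞, 17], [-1, -2, 0, 19, 15], [9, 2, 10, 0, 19], [∞, ∞, ∞, ∞, 0]]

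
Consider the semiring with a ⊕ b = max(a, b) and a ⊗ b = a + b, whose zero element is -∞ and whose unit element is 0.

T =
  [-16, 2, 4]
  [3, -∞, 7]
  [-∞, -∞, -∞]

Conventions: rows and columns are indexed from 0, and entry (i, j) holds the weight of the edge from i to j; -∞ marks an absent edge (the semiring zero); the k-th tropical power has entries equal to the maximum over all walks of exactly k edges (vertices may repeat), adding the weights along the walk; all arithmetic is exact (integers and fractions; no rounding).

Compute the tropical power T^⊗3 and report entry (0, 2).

T^⊗2:
  [5, -14, 9]
  [-13, 5, 7]
  [-∞, -∞, -∞]
T^⊗3:
  [-11, 7, 9]
  [8, -11, 12]
  [-∞, -∞, -∞]
Key observation: the optimum is the walk 0->1->0->2, with weight 2 + 3 + 4 = 9.
Optimal value attained by: walk 0->1->0->2.
Answer: (T^⊗3)[0][2] = 9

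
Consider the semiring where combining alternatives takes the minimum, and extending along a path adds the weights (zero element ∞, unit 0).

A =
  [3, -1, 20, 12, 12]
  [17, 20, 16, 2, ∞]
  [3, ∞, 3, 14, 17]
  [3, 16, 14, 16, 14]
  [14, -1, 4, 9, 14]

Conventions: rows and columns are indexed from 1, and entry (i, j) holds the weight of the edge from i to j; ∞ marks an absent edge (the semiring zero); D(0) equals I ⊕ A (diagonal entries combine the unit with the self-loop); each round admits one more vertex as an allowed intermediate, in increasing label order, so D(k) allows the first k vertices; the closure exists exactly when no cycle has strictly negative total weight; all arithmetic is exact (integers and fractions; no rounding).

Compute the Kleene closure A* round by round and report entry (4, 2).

D(0):
  [0, -1, 20, 12, 12]
  [17, 0, 16, 2, ∞]
  [3, ∞, 0, 14, 17]
  [3, 16, 14, 0, 14]
  [14, -1, 4, 9, 0]
D(1):
  [0, -1, 20, 12, 12]
  [17, 0, 16, 2, 29]
  [3, 2, 0, 14, 15]
  [3, 2, 14, 0, 14]
  [14, -1, 4, 9, 0]
D(2):
  [0, -1, 15, 1, 12]
  [17, 0, 16, 2, 29]
  [3, 2, 0, 4, 15]
  [3, 2, 14, 0, 14]
  [14, -1, 4, 1, 0]
D(3):
  [0, -1, 15, 1, 12]
  [17, 0, 16, 2, 29]
  [3, 2, 0, 4, 15]
  [3, 2, 14, 0, 14]
  [7, -1, 4, 1, 0]
D(4):
  [0, -1, 15, 1, 12]
  [5, 0, 16, 2, 16]
  [3, 2, 0, 4, 15]
  [3, 2, 14, 0, 14]
  [4, -1, 4, 1, 0]
D(5):
  [0, -1, 15, 1, 12]
  [5, 0, 16, 2, 16]
  [3, 2, 0, 4, 15]
  [3, 2, 14, 0, 14]
  [4, -1, 4, 1, 0]
Answer: A*[4][2] = 2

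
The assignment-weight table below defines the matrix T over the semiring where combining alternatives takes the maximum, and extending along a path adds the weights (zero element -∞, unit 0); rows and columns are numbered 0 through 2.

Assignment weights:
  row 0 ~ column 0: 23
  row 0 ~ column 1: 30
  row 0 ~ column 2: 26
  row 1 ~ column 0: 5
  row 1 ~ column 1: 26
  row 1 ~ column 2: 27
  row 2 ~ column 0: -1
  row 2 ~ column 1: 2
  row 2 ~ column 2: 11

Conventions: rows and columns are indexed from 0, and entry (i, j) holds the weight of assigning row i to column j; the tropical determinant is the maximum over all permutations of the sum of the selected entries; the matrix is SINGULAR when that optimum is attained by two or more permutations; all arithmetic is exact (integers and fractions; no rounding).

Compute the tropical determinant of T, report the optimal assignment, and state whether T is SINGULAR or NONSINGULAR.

σ = (0, 1, 2): 23 + 26 + 11 = 60
σ = (0, 2, 1): 23 + 27 + 2 = 52
σ = (1, 0, 2): 30 + 5 + 11 = 46
σ = (1, 2, 0): 30 + 27 + (-1) = 56
σ = (2, 0, 1): 26 + 5 + 2 = 33
σ = (2, 1, 0): 26 + 26 + (-1) = 51
Optimal value attained by: σ = (0, 1, 2).
Answer: det⊕(T) = 60; verdict: NONSINGULAR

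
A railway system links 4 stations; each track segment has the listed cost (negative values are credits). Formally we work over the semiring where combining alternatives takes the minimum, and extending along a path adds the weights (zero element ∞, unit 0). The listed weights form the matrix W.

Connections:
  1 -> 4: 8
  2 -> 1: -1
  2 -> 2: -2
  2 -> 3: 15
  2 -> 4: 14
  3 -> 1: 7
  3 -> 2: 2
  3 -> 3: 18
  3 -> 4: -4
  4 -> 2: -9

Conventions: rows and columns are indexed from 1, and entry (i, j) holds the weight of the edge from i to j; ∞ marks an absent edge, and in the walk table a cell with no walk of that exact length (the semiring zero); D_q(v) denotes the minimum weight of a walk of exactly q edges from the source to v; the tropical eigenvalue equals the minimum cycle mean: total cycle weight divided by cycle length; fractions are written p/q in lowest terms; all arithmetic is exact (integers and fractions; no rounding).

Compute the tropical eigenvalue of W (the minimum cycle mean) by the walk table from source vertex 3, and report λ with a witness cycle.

q=0: [∞, ∞, 0, ∞]
q=1: [7, 2, 18, -4]
q=2: [1, -13, 17, 14]
q=3: [-14, -15, 2, 1]
q=4: [-16, -17, 0, -6]
Optimal cycle mean attained by: cycle 2->2, total (-2), length 1.
Answer: λ = -2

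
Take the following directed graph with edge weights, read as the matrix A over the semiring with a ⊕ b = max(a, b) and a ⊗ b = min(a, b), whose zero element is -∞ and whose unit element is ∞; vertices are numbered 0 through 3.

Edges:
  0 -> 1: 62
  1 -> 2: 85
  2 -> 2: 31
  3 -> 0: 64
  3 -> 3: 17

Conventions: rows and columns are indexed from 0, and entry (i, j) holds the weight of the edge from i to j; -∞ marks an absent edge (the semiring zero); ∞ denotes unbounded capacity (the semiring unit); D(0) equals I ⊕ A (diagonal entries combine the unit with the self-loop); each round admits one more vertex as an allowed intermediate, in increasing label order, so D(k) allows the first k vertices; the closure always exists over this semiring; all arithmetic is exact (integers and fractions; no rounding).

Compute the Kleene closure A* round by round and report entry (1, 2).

D(0):
  [∞, 62, -∞, -∞]
  [-∞, ∞, 85, -∞]
  [-∞, -∞, ∞, -∞]
  [64, -∞, -∞, ∞]
D(1):
  [∞, 62, -∞, -∞]
  [-∞, ∞, 85, -∞]
  [-∞, -∞, ∞, -∞]
  [64, 62, -∞, ∞]
D(2):
  [∞, 62, 62, -∞]
  [-∞, ∞, 85, -∞]
  [-∞, -∞, ∞, -∞]
  [64, 62, 62, ∞]
D(3):
  [∞, 62, 62, -∞]
  [-∞, ∞, 85, -∞]
  [-∞, -∞, ∞, -∞]
  [64, 62, 62, ∞]
D(4):
  [∞, 62, 62, -∞]
  [-∞, ∞, 85, -∞]
  [-∞, -∞, ∞, -∞]
  [64, 62, 62, ∞]
Answer: A*[1][2] = 85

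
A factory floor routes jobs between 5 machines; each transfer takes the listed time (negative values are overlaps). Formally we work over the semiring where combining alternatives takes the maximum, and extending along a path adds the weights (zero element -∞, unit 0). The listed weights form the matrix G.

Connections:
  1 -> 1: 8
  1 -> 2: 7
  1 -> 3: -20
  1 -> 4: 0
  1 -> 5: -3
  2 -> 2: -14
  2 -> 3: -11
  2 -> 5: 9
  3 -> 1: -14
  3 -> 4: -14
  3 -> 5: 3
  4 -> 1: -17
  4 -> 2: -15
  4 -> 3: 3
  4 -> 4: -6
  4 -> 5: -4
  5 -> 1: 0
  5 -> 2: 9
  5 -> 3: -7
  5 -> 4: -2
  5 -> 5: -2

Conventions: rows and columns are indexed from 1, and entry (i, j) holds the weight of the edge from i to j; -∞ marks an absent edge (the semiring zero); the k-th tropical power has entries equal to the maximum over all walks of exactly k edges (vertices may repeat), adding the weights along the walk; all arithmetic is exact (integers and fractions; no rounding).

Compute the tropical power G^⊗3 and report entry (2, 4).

G^⊗2:
  [16, 15, 3, 8, 16]
  [9, 18, 2, 7, 7]
  [3, 12, -4, 1, 1]
  [-4, 5, -3, -6, 6]
  [8, 7, 1, 0, 18]
G^⊗3:
  [24, 25, 11, 16, 24]
  [17, 16, 10, 9, 27]
  [11, 10, 4, 3, 21]
  [6, 15, -1, 4, 14]
  [18, 27, 11, 16, 16]
Key observation: the optimum is the walk 2->5->1->4, with weight 9 + 0 + 0 = 9.
Optimal value attained by: walk 2->5->1->4.
Answer: (G^⊗3)[2][4] = 9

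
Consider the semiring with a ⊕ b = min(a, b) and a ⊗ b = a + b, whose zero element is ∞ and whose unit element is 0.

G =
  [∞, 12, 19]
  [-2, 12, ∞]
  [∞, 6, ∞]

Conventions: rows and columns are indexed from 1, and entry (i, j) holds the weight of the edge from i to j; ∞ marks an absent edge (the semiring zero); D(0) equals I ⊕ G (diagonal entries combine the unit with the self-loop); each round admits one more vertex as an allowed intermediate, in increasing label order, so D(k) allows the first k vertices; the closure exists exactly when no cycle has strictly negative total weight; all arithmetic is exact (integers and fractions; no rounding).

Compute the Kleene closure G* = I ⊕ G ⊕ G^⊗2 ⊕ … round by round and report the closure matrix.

D(0):
  [0, 12, 19]
  [-2, 0, ∞]
  [∞, 6, 0]
D(1):
  [0, 12, 19]
  [-2, 0, 17]
  [∞, 6, 0]
D(2):
  [0, 12, 19]
  [-2, 0, 17]
  [4, 6, 0]
D(3):
  [0, 12, 19]
  [-2, 0, 17]
  [4, 6, 0]
Answer: G* = [[0, 12, 19], [-2, 0, 17], [4, 6, 0]]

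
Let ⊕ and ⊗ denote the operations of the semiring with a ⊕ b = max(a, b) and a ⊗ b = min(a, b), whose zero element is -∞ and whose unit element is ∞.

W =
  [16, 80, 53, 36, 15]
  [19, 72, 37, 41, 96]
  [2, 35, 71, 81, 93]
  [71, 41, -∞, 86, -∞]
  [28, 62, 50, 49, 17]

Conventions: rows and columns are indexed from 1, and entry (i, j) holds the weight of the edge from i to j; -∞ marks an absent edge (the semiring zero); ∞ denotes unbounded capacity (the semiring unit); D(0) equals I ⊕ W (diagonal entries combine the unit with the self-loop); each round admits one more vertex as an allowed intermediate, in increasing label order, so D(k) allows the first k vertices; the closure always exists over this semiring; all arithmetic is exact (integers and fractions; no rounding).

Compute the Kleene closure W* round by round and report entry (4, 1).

D(0):
  [∞, 80, 53, 36, 15]
  [19, ∞, 37, 41, 96]
  [2, 35, ∞, 81, 93]
  [71, 41, -∞, ∞, -∞]
  [28, 62, 50, 49, ∞]
D(1):
  [∞, 80, 53, 36, 15]
  [19, ∞, 37, 41, 96]
  [2, 35, ∞, 81, 93]
  [71, 71, 53, ∞, 15]
  [28, 62, 50, 49, ∞]
D(2):
  [∞, 80, 53, 41, 80]
  [19, ∞, 37, 41, 96]
  [19, 35, ∞, 81, 93]
  [71, 71, 53, ∞, 71]
  [28, 62, 50, 49, ∞]
D(3):
  [∞, 80, 53, 53, 80]
  [19, ∞, 37, 41, 96]
  [19, 35, ∞, 81, 93]
  [71, 71, 53, ∞, 71]
  [28, 62, 50, 50, ∞]
D(4):
  [∞, 80, 53, 53, 80]
  [41, ∞, 41, 41, 96]
  [71, 71, ∞, 81, 93]
  [71, 71, 53, ∞, 71]
  [50, 62, 50, 50, ∞]
D(5):
  [∞, 80, 53, 53, 80]
  [50, ∞, 50, 50, 96]
  [71, 71, ∞, 81, 93]
  [71, 71, 53, ∞, 71]
  [50, 62, 50, 50, ∞]
Answer: W*[4][1] = 71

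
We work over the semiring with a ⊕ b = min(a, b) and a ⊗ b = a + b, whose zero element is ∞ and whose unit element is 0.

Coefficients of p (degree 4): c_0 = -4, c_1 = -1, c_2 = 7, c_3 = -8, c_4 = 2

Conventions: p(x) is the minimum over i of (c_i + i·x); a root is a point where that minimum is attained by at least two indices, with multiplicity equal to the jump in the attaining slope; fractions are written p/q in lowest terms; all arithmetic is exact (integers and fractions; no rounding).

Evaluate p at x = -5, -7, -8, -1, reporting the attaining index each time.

p(-5) = min(-4+0·(-5)=-4, -1+1·(-5)=-6, 7+2·(-5)=-3, -8+3·(-5)=-23, 2+4·(-5)=-18) = -23 (attained by i=3)
p(-7) = min(-4+0·(-7)=-4, -1+1·(-7)=-8, 7+2·(-7)=-7, -8+3·(-7)=-29, 2+4·(-7)=-26) = -29 (attained by i=3)
p(-8) = min(-4+0·(-8)=-4, -1+1·(-8)=-9, 7+2·(-8)=-9, -8+3·(-8)=-32, 2+4·(-8)=-30) = -32 (attained by i=3)
p(-1) = min(-4+0·(-1)=-4, -1+1·(-1)=-2, 7+2·(-1)=5, -8+3·(-1)=-11, 2+4·(-1)=-2) = -11 (attained by i=3)
Answer: p(-5) = -23; p(-7) = -29; p(-8) = -32; p(-1) = -11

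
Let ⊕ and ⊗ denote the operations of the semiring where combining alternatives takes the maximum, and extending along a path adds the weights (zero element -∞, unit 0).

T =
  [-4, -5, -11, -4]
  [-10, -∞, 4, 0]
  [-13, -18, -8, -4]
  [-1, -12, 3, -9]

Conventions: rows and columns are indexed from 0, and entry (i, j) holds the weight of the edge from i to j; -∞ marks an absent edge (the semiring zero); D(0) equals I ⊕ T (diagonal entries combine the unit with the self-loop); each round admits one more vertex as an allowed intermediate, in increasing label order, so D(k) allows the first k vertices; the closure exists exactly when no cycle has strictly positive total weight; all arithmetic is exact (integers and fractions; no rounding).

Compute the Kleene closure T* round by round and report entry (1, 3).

D(0):
  [0, -5, -11, -4]
  [-10, 0, 4, 0]
  [-13, -18, 0, -4]
  [-1, -12, 3, 0]
D(1):
  [0, -5, -11, -4]
  [-10, 0, 4, 0]
  [-13, -18, 0, -4]
  [-1, -6, 3, 0]
D(2):
  [0, -5, -1, -4]
  [-10, 0, 4, 0]
  [-13, -18, 0, -4]
  [-1, -6, 3, 0]
D(3):
  [0, -5, -1, -4]
  [-9, 0, 4, 0]
  [-13, -18, 0, -4]
  [-1, -6, 3, 0]
D(4):
  [0, -5, -1, -4]
  [-1, 0, 4, 0]
  [-5, -10, 0, -4]
  [-1, -6, 3, 0]
Answer: T*[1][3] = 0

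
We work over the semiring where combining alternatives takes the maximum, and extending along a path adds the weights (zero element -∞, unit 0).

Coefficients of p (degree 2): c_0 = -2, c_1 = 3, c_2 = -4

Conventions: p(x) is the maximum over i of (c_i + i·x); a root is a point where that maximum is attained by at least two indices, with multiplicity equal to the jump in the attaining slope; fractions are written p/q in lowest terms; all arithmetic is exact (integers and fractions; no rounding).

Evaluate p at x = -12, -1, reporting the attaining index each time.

p(-12) = max(-2+0·(-12)=-2, 3+1·(-12)=-9, -4+2·(-12)=-28) = -2 (attained by i=0)
p(-1) = max(-2+0·(-1)=-2, 3+1·(-1)=2, -4+2·(-1)=-6) = 2 (attained by i=1)
Answer: p(-12) = -2; p(-1) = 2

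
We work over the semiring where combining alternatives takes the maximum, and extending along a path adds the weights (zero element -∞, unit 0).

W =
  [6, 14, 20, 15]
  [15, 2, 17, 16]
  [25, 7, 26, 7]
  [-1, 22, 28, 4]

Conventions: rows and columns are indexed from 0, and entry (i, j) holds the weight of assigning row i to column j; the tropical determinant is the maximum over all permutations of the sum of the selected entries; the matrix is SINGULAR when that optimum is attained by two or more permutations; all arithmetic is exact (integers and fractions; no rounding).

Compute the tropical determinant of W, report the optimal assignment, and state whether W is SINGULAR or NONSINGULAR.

σ = (0, 1, 2, 3): 6 + 2 + 26 + 4 = 38
σ = (0, 1, 3, 2): 6 + 2 + 7 + 28 = 43
σ = (0, 2, 1, 3): 6 + 17 + 7 + 4 = 34
σ = (0, 2, 3, 1): 6 + 17 + 7 + 22 = 52
σ = (0, 3, 1, 2): 6 + 16 + 7 + 28 = 57
σ = (0, 3, 2, 1): 6 + 16 + 26 + 22 = 70
σ = (1, 0, 2, 3): 14 + 15 + 26 + 4 = 59
σ = (1, 0, 3, 2): 14 + 15 + 7 + 28 = 64
σ = (1, 2, 0, 3): 14 + 17 + 25 + 4 = 60
σ = (1, 2, 3, 0): 14 + 17 + 7 + (-1) = 37
σ = (1, 3, 0, 2): 14 + 16 + 25 + 28 = 83
σ = (1, 3, 2, 0): 14 + 16 + 26 + (-1) = 55
σ = (2, 0, 1, 3): 20 + 15 + 7 + 4 = 46
σ = (2, 0, 3, 1): 20 + 15 + 7 + 22 = 64
σ = (2, 1, 0, 3): 20 + 2 + 25 + 4 = 51
σ = (2, 1, 3, 0): 20 + 2 + 7 + (-1) = 28
σ = (2, 3, 0, 1): 20 + 16 + 25 + 22 = 83
σ = (2, 3, 1, 0): 20 + 16 + 7 + (-1) = 42
σ = (3, 0, 1, 2): 15 + 15 + 7 + 28 = 65
σ = (3, 0, 2, 1): 15 + 15 + 26 + 22 = 78
σ = (3, 1, 0, 2): 15 + 2 + 25 + 28 = 70
σ = (3, 1, 2, 0): 15 + 2 + 26 + (-1) = 42
σ = (3, 2, 0, 1): 15 + 17 + 25 + 22 = 79
σ = (3, 2, 1, 0): 15 + 17 + 7 + (-1) = 38
Optimal value attained by: σ = (1, 3, 0, 2).
Answer: det⊕(W) = 83; verdict: SINGULAR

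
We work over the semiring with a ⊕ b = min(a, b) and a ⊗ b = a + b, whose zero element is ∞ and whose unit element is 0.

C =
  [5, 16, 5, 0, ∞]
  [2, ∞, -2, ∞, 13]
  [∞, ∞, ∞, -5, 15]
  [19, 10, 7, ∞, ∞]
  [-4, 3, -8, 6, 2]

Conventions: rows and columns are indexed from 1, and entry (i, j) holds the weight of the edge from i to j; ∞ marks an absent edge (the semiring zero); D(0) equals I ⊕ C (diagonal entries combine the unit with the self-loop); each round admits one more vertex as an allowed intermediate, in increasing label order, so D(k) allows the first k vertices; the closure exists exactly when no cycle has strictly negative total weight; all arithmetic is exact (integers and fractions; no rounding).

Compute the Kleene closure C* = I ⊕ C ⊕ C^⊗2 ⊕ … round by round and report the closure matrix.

D(0):
  [0, 16, 5, 0, ∞]
  [2, 0, -2, ∞, 13]
  [∞, ∞, 0, -5, 15]
  [19, 10, 7, 0, ∞]
  [-4, 3, -8, 6, 0]
D(1):
  [0, 16, 5, 0, ∞]
  [2, 0, -2, 2, 13]
  [∞, ∞, 0, -5, 15]
  [19, 10, 7, 0, ∞]
  [-4, 3, -8, -4, 0]
D(2):
  [0, 16, 5, 0, 29]
  [2, 0, -2, 2, 13]
  [∞, ∞, 0, -5, 15]
  [12, 10, 7, 0, 23]
  [-4, 3, -8, -4, 0]
D(3):
  [0, 16, 5, 0, 20]
  [2, 0, -2, -7, 13]
  [∞, ∞, 0, -5, 15]
  [12, 10, 7, 0, 22]
  [-4, 3, -8, -13, 0]
D(4):
  [0, 10, 5, 0, 20]
  [2, 0, -2, -7, 13]
  [7, 5, 0, -5, 15]
  [12, 10, 7, 0, 22]
  [-4, -3, -8, -13, 0]
D(5):
  [0, 10, 5, 0, 20]
  [2, 0, -2, -7, 13]
  [7, 5, 0, -5, 15]
  [12, 10, 7, 0, 22]
  [-4, -3, -8, -13, 0]
Answer: C* = [[0, 10, 5, 0, 20], [2, 0, -2, -7, 13], [7, 5, 0, -5, 15], [12, 10, 7, 0, 22], [-4, -3, -8, -13, 0]]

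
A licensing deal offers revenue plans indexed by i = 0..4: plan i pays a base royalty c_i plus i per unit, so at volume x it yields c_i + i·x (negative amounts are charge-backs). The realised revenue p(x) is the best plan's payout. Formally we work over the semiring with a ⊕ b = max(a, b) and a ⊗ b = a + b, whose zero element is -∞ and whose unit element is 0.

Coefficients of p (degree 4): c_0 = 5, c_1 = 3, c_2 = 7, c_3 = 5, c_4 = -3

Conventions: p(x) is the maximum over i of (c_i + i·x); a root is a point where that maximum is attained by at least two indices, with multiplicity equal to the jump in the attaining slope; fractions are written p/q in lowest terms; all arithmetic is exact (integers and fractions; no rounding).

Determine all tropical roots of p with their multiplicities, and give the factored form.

hull edge (i=0, c=5) to (i=2, c=7): slope 1, span 2
hull edge (i=2, c=7) to (i=3, c=5): slope -2, span 1
hull edge (i=3, c=5) to (i=4, c=-3): slope -8, span 1
Factored form: p(x) = -3 ⊗ (x ⊕ (-1)) ⊗ (x ⊕ (-1)) ⊗ (x ⊕ 2) ⊗ (x ⊕ 8)
Answer: roots = -1 (mult 2), 2 (mult 1), 8 (mult 1)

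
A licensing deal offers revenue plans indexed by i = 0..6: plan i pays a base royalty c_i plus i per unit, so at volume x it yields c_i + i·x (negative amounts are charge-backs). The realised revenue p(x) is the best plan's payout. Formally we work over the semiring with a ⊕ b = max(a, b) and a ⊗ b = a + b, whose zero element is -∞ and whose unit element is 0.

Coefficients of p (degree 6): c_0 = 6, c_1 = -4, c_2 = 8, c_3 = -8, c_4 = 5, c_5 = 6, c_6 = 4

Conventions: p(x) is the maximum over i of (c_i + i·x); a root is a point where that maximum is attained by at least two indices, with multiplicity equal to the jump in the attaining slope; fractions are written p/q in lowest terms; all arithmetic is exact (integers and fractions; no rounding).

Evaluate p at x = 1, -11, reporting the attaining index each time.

p(1) = max(6+0·1=6, -4+1·1=-3, 8+2·1=10, -8+3·1=-5, 5+4·1=9, 6+5·1=11, 4+6·1=10) = 11 (attained by i=5)
p(-11) = max(6+0·(-11)=6, -4+1·(-11)=-15, 8+2·(-11)=-14, -8+3·(-11)=-41, 5+4·(-11)=-39, 6+5·(-11)=-49, 4+6·(-11)=-62) = 6 (attained by i=0)
Answer: p(1) = 11; p(-11) = 6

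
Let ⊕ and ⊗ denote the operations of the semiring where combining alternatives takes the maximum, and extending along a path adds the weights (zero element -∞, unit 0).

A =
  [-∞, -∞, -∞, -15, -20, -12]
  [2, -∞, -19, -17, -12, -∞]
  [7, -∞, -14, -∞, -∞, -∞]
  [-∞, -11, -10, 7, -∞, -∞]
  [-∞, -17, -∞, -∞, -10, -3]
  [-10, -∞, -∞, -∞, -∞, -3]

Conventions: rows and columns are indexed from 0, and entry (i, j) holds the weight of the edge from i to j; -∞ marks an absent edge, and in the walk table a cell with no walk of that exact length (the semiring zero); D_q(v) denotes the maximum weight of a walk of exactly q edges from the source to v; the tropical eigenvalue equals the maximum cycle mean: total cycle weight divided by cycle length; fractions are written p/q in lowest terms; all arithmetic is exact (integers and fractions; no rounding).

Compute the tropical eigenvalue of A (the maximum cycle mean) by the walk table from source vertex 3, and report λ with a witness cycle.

q=0: [-∞, -∞, -∞, 0, -∞, -∞]
q=1: [-∞, -11, -10, 7, -∞, -∞]
q=2: [-3, -4, -3, 14, -23, -∞]
q=3: [4, 3, 4, 21, -16, -15]
q=4: [11, 10, 11, 28, -9, -8]
q=5: [18, 17, 18, 35, -2, -1]
q=6: [25, 24, 25, 42, 5, 6]
Optimal cycle mean attained by: cycle 3->3, total 7, length 1.
Answer: λ = 7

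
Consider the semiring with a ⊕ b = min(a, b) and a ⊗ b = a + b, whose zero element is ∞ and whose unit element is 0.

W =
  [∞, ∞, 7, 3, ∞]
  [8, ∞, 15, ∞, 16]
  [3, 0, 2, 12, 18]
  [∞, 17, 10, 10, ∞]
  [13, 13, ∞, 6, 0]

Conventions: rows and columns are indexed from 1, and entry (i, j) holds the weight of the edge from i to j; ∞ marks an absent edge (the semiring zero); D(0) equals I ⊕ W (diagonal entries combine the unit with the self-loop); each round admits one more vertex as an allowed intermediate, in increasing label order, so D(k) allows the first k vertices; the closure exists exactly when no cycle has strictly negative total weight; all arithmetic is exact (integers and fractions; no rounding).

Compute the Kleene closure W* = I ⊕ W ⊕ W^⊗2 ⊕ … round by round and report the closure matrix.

D(0):
  [0, ∞, 7, 3, ∞]
  [8, 0, 15, ∞, 16]
  [3, 0, 0, 12, 18]
  [∞, 17, 10, 0, ∞]
  [13, 13, ∞, 6, 0]
D(1):
  [0, ∞, 7, 3, ∞]
  [8, 0, 15, 11, 16]
  [3, 0, 0, 6, 18]
  [∞, 17, 10, 0, ∞]
  [13, 13, 20, 6, 0]
D(2):
  [0, ∞, 7, 3, ∞]
  [8, 0, 15, 11, 16]
  [3, 0, 0, 6, 16]
  [25, 17, 10, 0, 33]
  [13, 13, 20, 6, 0]
D(3):
  [0, 7, 7, 3, 23]
  [8, 0, 15, 11, 16]
  [3, 0, 0, 6, 16]
  [13, 10, 10, 0, 26]
  [13, 13, 20, 6, 0]
D(4):
  [0, 7, 7, 3, 23]
  [8, 0, 15, 11, 16]
  [3, 0, 0, 6, 16]
  [13, 10, 10, 0, 26]
  [13, 13, 16, 6, 0]
D(5):
  [0, 7, 7, 3, 23]
  [8, 0, 15, 11, 16]
  [3, 0, 0, 6, 16]
  [13, 10, 10, 0, 26]
  [13, 13, 16, 6, 0]
Answer: W* = [[0, 7, 7, 3, 23], [8, 0, 15, 11, 16], [3, 0, 0, 6, 16], [13, 10, 10, 0, 26], [13, 13, 16, 6, 0]]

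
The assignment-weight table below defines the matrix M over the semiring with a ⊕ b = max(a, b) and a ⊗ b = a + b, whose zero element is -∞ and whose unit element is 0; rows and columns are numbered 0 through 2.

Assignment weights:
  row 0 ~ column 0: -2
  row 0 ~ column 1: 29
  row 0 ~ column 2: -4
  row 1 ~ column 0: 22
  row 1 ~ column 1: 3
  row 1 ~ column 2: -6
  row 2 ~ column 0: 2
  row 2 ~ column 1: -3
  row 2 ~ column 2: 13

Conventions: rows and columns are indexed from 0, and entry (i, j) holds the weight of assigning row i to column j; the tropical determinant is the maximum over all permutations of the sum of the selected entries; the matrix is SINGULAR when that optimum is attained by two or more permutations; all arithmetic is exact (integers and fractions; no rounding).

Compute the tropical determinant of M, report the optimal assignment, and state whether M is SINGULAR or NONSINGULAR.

σ = (0, 1, 2): (-2) + 3 + 13 = 14
σ = (0, 2, 1): (-2) + (-6) + (-3) = -11
σ = (1, 0, 2): 29 + 22 + 13 = 64
σ = (1, 2, 0): 29 + (-6) + 2 = 25
σ = (2, 0, 1): (-4) + 22 + (-3) = 15
σ = (2, 1, 0): (-4) + 3 + 2 = 1
Optimal value attained by: σ = (1, 0, 2).
Answer: det⊕(M) = 64; verdict: NONSINGULAR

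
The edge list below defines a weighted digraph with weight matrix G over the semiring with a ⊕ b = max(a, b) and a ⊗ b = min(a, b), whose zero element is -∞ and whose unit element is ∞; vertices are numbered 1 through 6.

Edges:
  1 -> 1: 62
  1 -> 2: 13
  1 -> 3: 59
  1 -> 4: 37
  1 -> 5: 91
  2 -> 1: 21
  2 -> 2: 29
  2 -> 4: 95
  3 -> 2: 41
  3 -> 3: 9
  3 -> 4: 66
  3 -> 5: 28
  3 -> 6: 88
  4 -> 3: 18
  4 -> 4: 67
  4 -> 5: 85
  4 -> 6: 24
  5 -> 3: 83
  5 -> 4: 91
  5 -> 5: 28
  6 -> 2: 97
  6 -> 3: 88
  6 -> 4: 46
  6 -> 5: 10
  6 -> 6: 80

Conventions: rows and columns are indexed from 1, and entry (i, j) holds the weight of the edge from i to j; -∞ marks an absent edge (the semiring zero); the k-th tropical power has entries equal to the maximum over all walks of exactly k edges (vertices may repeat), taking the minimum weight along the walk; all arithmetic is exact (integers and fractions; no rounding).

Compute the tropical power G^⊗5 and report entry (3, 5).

G^⊗2:
  [62, 41, 83, 91, 62, 59]
  [21, 29, 21, 67, 85, 24]
  [21, 88, 88, 66, 66, 80]
  [-∞, 24, 83, 85, 67, 24]
  [-∞, 41, 28, 67, 85, 83]
  [21, 80, 80, 95, 46, 88]
G^⊗3:
  [62, 59, 62, 67, 85, 83]
  [21, 29, 83, 85, 67, 24]
  [21, 80, 80, 88, 66, 88]
  [21, 41, 67, 67, 85, 83]
  [21, 83, 83, 85, 67, 80]
  [21, 88, 88, 80, 85, 80]
G^⊗4:
  [62, 83, 83, 85, 67, 80]
  [21, 41, 67, 67, 85, 83]
  [21, 88, 88, 80, 85, 80]
  [21, 83, 83, 85, 67, 80]
  [21, 80, 80, 83, 85, 83]
  [21, 80, 83, 88, 80, 88]
G^⊗5:
  [62, 80, 80, 83, 85, 83]
  [21, 83, 83, 85, 67, 80]
  [21, 80, 83, 88, 80, 88]
  [21, 80, 80, 83, 85, 83]
  [21, 83, 83, 85, 83, 80]
  [21, 88, 88, 80, 85, 83]
Key observation: the optimum is the walk 3->6->6->2->4->5, with weight 88 min 80 min 97 min 95 min 85 = 80.
Optimal value attained by: walk 3->6->6->2->4->5.
Answer: (G^⊗5)[3][5] = 80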